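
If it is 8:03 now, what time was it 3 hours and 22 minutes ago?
Starting time: 8:03 = 483 total minutes past 12:00
Subtracting: 3 hours and 22 minutes = 202 minutes
483 - 202 = 281 minutes
= 4 hours and 41 minutes past 12:00 = 4:41

Final answer: 4:41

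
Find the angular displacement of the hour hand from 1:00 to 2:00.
The hour hand moves 0.5 degrees per minute.
Time elapsed: 2:00 - 1:00 = 60 minutes
Angular displacement: 60 x 0.5 = 30 degrees

Final answer: 30 degrees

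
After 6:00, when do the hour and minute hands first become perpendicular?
At t minutes past 6:00, the hour hand is at 30 x 6 + 0.5t degrees and the minute hand is at 6t degrees.
The smaller angle between them is 90 degrees when |30H - 5.5t| = 90 or |30H - 5.5t| = 270.
With H = 6, solve 30 x 6 - 5.5t = +/- target for each target:
  t = (30 x 6 - 90) / 5.5 = 16.36
  t = (30 x 6 + 90) / 5.5 = 49.09
  t = (30 x 6 - 270) / 5.5 = -16.36 (outside (0, 60))
  t = (30 x 6 + 270) / 5.5 = 81.82 (outside (0, 60))
Valid solutions in (0, 60): {16.36, 49.09} minutes.
First occurrence: t = 16.36 minutes.
The hands are at right angles at 16.36 minutes past 6:00.

Final answer: 16.36 minutes past 6:00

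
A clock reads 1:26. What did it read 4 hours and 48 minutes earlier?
Starting time: 1:26 = 86 total minutes past 12:00
Subtracting: 4 hours and 48 minutes = 288 minutes
86 - 288 = -202 (negative, add 12 hours = 720) = 518 minutes
= 8 hours and 38 minutes past 12:00 = 8:38

Final answer: 8:38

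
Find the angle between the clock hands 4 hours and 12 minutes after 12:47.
First find the time 4 hours and 12 minutes after 12:47.
Total minutes: 12 x 60 + 47 + 4 x 60 + 12 = 1019.
1019 mod 720 = 299 minutes = 4:59.
Now compute the angle at 4:59:
Hour hand: 4 x 30 + 59 x 0.5 = 149.5 degrees
Minute hand: 59 x 6 = 354 degrees
Difference: |149.5 - 354| = 204.5 degrees
Smaller angle: 360 - 204.5 = 155.5 degrees

Final answer: 155.5 degrees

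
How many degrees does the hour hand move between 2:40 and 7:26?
The hour hand moves 0.5 degrees per minute.
Time elapsed: 7:26 - 2:40 = 286 minutes
Angular displacement: 286 x 0.5 = 143 degrees

Final answer: 143 degrees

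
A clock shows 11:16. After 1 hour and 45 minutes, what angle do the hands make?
First find the time 1 hour and 45 minutes after 11:16.
Total minutes: 11 x 60 + 16 + 1 x 60 + 45 = 781.
781 mod 720 = 61 minutes = 1:01.
Now compute the angle at 1:01:
Hour hand: 1 x 30 + 1 x 0.5 = 30.5 degrees
Minute hand: 1 x 6 = 6 degrees
Difference: |30.5 - 6| = 24.5 degrees
The angle is 24.5 degrees

Final answer: 24.5 degrees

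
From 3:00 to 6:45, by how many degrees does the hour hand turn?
The hour hand moves 0.5 degrees per minute.
Time elapsed: 6:45 - 3:00 = 225 minutes
Angular displacement: 225 x 0.5 = 112.5 degrees

Final answer: 112.5 degrees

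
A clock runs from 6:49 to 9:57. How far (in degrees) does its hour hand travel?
The hour hand moves 0.5 degrees per minute.
Time elapsed: 9:57 - 6:49 = 188 minutes
Angular displacement: 188 x 0.5 = 94 degrees

Final answer: 94 degrees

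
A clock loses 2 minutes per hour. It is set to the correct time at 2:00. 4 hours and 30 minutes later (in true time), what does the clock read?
For every 60 true minutes, the faulty clock advances 60 - 2 = 58 minutes.
True elapsed: 4 hours and 30 minutes = 270 minutes.
Faulty clock advances: 270 x 58/60 = 261 minutes (drift: 9 minutes behind).
Shown time: 2:00 + 261 minutes = 6:21.

Final answer: 6:21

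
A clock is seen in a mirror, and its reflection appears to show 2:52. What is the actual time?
Reflection across the vertical (12-6) axis maps a hand at angle A degrees to (360 - A) degrees, which sends a reading of T minutes past 12:00 to (720 - T) minutes past 12:00.
Mirror reads 2:52 = 172 minutes past 12:00.
Actual time: (720 - 172) mod 720 = 548 minutes = 9:08.

Final answer: 9:08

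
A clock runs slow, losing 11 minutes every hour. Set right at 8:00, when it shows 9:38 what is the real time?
For every 60 true minutes, the faulty clock advances 49 minutes, so 1 faulty-clock minute corresponds to 60/49 true minutes.
From 8:00 to 9:38 on the faulty dial is 98 minutes.
True elapsed: 98 x 60/49 = 120 minutes = 2 hours.
True time: 8:00 + 2 hours = 10:00.

Final answer: 10:00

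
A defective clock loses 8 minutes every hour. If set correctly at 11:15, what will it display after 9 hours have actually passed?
For every 60 true minutes, the faulty clock advances 60 - 8 = 52 minutes.
True elapsed: 9 hours = 540 minutes.
Faulty clock advances: 540 x 52/60 = 468 minutes (drift: 72 minutes behind).
Shown time: 11:15 + 468 minutes = 7:03.

Final answer: 7:03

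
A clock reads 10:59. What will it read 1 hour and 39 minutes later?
Starting time: 10:59
Adding 39 minutes to 59 minutes: 59 + 39 = 98 minutes = 1 hour and 38 minutes
Adding 1 hour: 10 + 1 + 1 (carry) = 12
Final time: 12:38

Final answer: 12:38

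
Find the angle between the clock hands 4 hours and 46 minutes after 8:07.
First find the time 4 hours and 46 minutes after 8:07.
Total minutes: 8 x 60 + 7 + 4 x 60 + 46 = 773.
773 mod 720 = 53 minutes = 12:53.
Now compute the angle at 12:53:
Hour hand: 0 x 30 + 53 x 0.5 = 26.5 degrees
Minute hand: 53 x 6 = 318 degrees
Difference: |26.5 - 318| = 291.5 degrees
Smaller angle: 360 - 291.5 = 68.5 degrees

Final answer: 68.5 degrees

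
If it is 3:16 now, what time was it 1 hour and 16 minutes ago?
Starting time: 3:16 = 196 total minutes past 12:00
Subtracting: 1 hour and 16 minutes = 76 minutes
196 - 76 = 120 minutes
= 2 hours past 12:00 = 2:00

Final answer: 2:00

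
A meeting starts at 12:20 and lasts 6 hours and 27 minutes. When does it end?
Starting time: 12:20
Adding 27 minutes to 20 minutes: 20 + 27 = 47 minutes
Adding 6 hours: 12 + 6 = 18 - 12 = 6
Final time: 6:47

Final answer: 6:47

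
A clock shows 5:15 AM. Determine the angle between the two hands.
Hour hand position: 5 x 30 + 15 x 0.5 = 157.5 degrees
Minute hand position: 15 x 6 = 90 degrees
Difference: |157.5 - 90| = 67.5 degrees
The angle between the hands is 67.5 degrees

Final answer: 67.5 degrees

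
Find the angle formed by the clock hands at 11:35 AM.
Hour hand position: 11 x 30 + 35 x 0.5 = 347.5 degrees
Minute hand position: 35 x 6 = 210 degrees
Difference: |347.5 - 210| = 137.5 degrees
The angle between the hands is 137.5 degrees

Final answer: 137.5 degrees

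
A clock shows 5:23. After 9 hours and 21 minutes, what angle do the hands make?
First find the time 9 hours and 21 minutes after 5:23.
Total minutes: 5 x 60 + 23 + 9 x 60 + 21 = 884.
884 mod 720 = 164 minutes = 2:44.
Now compute the angle at 2:44:
Hour hand: 2 x 30 + 44 x 0.5 = 82 degrees
Minute hand: 44 x 6 = 264 degrees
Difference: |82 - 264| = 182 degrees
Smaller angle: 360 - 182 = 178 degrees

Final answer: 178 degrees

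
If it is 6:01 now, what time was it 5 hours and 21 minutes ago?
Starting time: 6:01 = 361 total minutes past 12:00
Subtracting: 5 hours and 21 minutes = 321 minutes
361 - 321 = 40 minutes
= 40 minutes past 12:00 = 12:40

Final answer: 12:40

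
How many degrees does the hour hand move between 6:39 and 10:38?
The hour hand moves 0.5 degrees per minute.
Time elapsed: 10:38 - 6:39 = 239 minutes
Angular displacement: 239 x 0.5 = 119.5 degrees

Final answer: 119.5 degrees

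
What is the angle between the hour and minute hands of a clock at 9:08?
Hour hand position: 9 x 30 + 8 x 0.5 = 274 degrees
Minute hand position: 8 x 6 = 48 degrees
Difference: |274 - 48| = 226 degrees
Since 226 > 180, the smaller angle is 360 - 226 = 134 degrees

Final answer: 134 degrees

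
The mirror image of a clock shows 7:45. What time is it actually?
Reflection across the vertical (12-6) axis maps a hand at angle A degrees to (360 - A) degrees, which sends a reading of T minutes past 12:00 to (720 - T) minutes past 12:00.
Mirror reads 7:45 = 465 minutes past 12:00.
Actual time: (720 - 465) mod 720 = 255 minutes = 4:15.

Final answer: 4:15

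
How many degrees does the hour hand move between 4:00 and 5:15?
The hour hand moves 0.5 degrees per minute.
Time elapsed: 5:15 - 4:00 = 75 minutes
Angular displacement: 75 x 0.5 = 37.5 degrees

Final answer: 37.5 degrees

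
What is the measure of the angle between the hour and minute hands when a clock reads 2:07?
Hour hand position: 2 x 30 + 7 x 0.5 = 63.5 degrees
Minute hand position: 7 x 6 = 42 degrees
Difference: |63.5 - 42| = 21.5 degrees
The angle between the hands is 21.5 degrees

Final answer: 21.5 degrees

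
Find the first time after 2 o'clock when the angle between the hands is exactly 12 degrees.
At t minutes past 2:00, the hour hand is at 30 x 2 + 0.5t degrees and the minute hand is at 6t degrees.
The smaller angle between them is 12 degrees when |30H - 5.5t| = 12 or |30H - 5.5t| = 348.
With H = 2, solve 30 x 2 - 5.5t = +/- target for each target:
  t = (30 x 2 - 12) / 5.5 = 8.73
  t = (30 x 2 + 12) / 5.5 = 13.09
  t = (30 x 2 - 348) / 5.5 = -52.36 (outside (0, 60))
  t = (30 x 2 + 348) / 5.5 = 74.18 (outside (0, 60))
Valid solutions in (0, 60): {8.73, 13.09} minutes.
The first occurrence is t = 8.73 minutes.
The hands form a 12-degree angle at 8.73 minutes past 2:00.

Final answer: 8.73 minutes past 2:00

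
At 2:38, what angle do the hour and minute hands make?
Hour hand position: 2 x 30 + 38 x 0.5 = 79 degrees
Minute hand position: 38 x 6 = 228 degrees
Difference: |79 - 228| = 149 degrees
The angle between the hands is 149 degrees

Final answer: 149 degrees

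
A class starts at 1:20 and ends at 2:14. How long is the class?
From 1:20 to 2:14:
(2 x 60 + 14) - (1 x 60 + 20) = 134 - 80 = 54 minutes
= 54 minutes

Final answer: 54 minutes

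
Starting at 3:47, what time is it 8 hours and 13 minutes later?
Starting time: 3:47
Adding 13 minutes to 47 minutes: 47 + 13 = 60 minutes = 1 hour
Adding 8 hours: 3 + 8 + 1 (carry) = 12
Final time: 12:00

Final answer: 12:00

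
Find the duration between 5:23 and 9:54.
From 5:23 to 9:54:
(9 x 60 + 54) - (5 x 60 + 23) = 594 - 323 = 271 minutes
= 4 hours and 31 minutes

Final answer: 4 hours and 31 minutes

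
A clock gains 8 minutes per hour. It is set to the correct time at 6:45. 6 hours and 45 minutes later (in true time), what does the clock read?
For every 60 true minutes, the faulty clock advances 60 + 8 = 68 minutes.
True elapsed: 6 hours and 45 minutes = 405 minutes.
Faulty clock advances: 405 x 68/60 = 459 minutes (drift: 54 minutes ahead).
Shown time: 6:45 + 459 minutes = 2:24.

Final answer: 2:24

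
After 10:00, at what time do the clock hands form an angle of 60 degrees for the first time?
At t minutes past 10:00, the hour hand is at 30 x 10 + 0.5t degrees and the minute hand is at 6t degrees.
The smaller angle between them is 60 degrees when |30H - 5.5t| = 60 or |30H - 5.5t| = 300.
With H = 10, solve 30 x 10 - 5.5t = +/- target for each target:
  t = (30 x 10 - 60) / 5.5 = 43.64
  t = (30 x 10 + 60) / 5.5 = 65.45 (outside (0, 60))
  t = (30 x 10 - 300) / 5.5 = 0 (outside (0, 60))
  t = (30 x 10 + 300) / 5.5 = 109.09 (outside (0, 60))
Valid solutions in (0, 60): {43.64} minutes.
The first occurrence is t = 43.64 minutes.
The hands form a 60-degree angle at 43.64 minutes past 10:00.

Final answer: 43.64 minutes past 10:00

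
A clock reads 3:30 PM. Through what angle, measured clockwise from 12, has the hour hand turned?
The hour hand moves 30 degrees per hour and 0.5 degrees per minute.
At 3:30: (3) x 30 + 30 x 0.5 = 90 + 15 = 105 degrees

Final answer: 105 degrees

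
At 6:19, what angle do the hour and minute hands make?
Hour hand position: 6 x 30 + 19 x 0.5 = 189.5 degrees
Minute hand position: 19 x 6 = 114 degrees
Difference: |189.5 - 114| = 75.5 degrees
The angle between the hands is 75.5 degrees

Final answer: 75.5 degrees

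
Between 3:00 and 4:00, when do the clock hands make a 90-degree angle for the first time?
At t minutes past 3:00, the hour hand is at 30 x 3 + 0.5t degrees and the minute hand is at 6t degrees.
The smaller angle between them is 90 degrees when |30H - 5.5t| = 90 or |30H - 5.5t| = 270.
With H = 3, solve 30 x 3 - 5.5t = +/- target for each target:
  t = (30 x 3 - 90) / 5.5 = 0 (outside (0, 60))
  t = (30 x 3 + 90) / 5.5 = 32.73
  t = (30 x 3 - 270) / 5.5 = -32.73 (outside (0, 60))
  t = (30 x 3 + 270) / 5.5 = 65.45 (outside (0, 60))
Valid solutions in (0, 60): {32.73} minutes.
The first occurrence is t = 32.73 minutes.
The hands form a 90-degree angle at 32.73 minutes past 3:00.

Final answer: 32.73 minutes past 3:00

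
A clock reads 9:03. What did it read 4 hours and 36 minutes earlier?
Starting time: 9:03 = 543 total minutes past 12:00
Subtracting: 4 hours and 36 minutes = 276 minutes
543 - 276 = 267 minutes
= 4 hours and 27 minutes past 12:00 = 4:27

Final answer: 4:27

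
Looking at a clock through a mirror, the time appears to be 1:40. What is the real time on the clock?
Reflection across the vertical (12-6) axis maps a hand at angle A degrees to (360 - A) degrees, which sends a reading of T minutes past 12:00 to (720 - T) minutes past 12:00.
Mirror reads 1:40 = 100 minutes past 12:00.
Actual time: (720 - 100) mod 720 = 620 minutes = 10:20.

Final answer: 10:20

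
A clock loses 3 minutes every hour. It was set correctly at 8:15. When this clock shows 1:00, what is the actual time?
For every 60 true minutes, the faulty clock advances 57 minutes, so 1 faulty-clock minute corresponds to 60/57 true minutes.
From 8:15 to 1:00 on the faulty dial is 285 minutes.
True elapsed: 285 x 60/57 = 300 minutes = 5 hours.
True time: 8:15 + 5 hours = 1:15.

Final answer: 1:15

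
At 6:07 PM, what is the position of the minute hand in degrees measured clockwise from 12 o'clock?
The minute hand moves 6 degrees per minute.
At 6:07: 7 x 6 = 42 degrees

Final answer: 42 degrees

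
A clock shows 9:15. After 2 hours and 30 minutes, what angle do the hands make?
First find the time 2 hours and 30 minutes after 9:15.
Total minutes: 9 x 60 + 15 + 2 x 60 + 30 = 705.
705 mod 720 = 705 minutes = 11:45.
Now compute the angle at 11:45:
Hour hand: 11 x 30 + 45 x 0.5 = 352.5 degrees
Minute hand: 45 x 6 = 270 degrees
Difference: |352.5 - 270| = 82.5 degrees
The angle is 82.5 degrees

Final answer: 82.5 degrees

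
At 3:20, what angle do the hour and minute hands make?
Hour hand position: 3 x 30 + 20 x 0.5 = 100 degrees
Minute hand position: 20 x 6 = 120 degrees
Difference: |100 - 120| = 20 degrees
The angle between the hands is 20 degrees

Final answer: 20 degrees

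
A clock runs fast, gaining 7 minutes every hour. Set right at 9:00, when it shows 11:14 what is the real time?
For every 60 true minutes, the faulty clock advances 67 minutes, so 1 faulty-clock minute corresponds to 60/67 true minutes.
From 9:00 to 11:14 on the faulty dial is 134 minutes.
True elapsed: 134 x 60/67 = 120 minutes = 2 hours.
True time: 9:00 + 2 hours = 11:00.

Final answer: 11:00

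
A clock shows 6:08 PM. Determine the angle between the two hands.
Hour hand position: 6 x 30 + 8 x 0.5 = 184 degrees
Minute hand position: 8 x 6 = 48 degrees
Difference: |184 - 48| = 136 degrees
The angle between the hands is 136 degrees

Final answer: 136 degrees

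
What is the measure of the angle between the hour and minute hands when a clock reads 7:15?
Hour hand position: 7 x 30 + 15 x 0.5 = 217.5 degrees
Minute hand position: 15 x 6 = 90 degrees
Difference: |217.5 - 90| = 127.5 degrees
The angle between the hands is 127.5 degrees

Final answer: 127.5 degrees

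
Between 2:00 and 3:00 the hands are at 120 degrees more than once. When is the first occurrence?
At t minutes past 2:00, the hour hand is at 30 x 2 + 0.5t degrees and the minute hand is at 6t degrees.
The smaller angle between them is 120 degrees when |30H - 5.5t| = 120 or |30H - 5.5t| = 240.
With H = 2, solve 30 x 2 - 5.5t = +/- target for each target:
  t = (30 x 2 - 120) / 5.5 = -10.91 (outside (0, 60))
  t = (30 x 2 + 120) / 5.5 = 32.73
  t = (30 x 2 - 240) / 5.5 = -32.73 (outside (0, 60))
  t = (30 x 2 + 240) / 5.5 = 54.55
Valid solutions in (0, 60): {32.73, 54.55} minutes.
The first occurrence is t = 32.73 minutes.
The hands form a 120-degree angle at 32.73 minutes past 2:00.

Final answer: 32.73 minutes past 2:00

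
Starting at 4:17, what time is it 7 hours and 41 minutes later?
Starting time: 4:17
Adding 41 minutes to 17 minutes: 17 + 41 = 58 minutes
Adding 7 hours: 4 + 7 = 11
Final time: 11:58

Final answer: 11:58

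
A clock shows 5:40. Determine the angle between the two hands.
Hour hand position: 5 x 30 + 40 x 0.5 = 170 degrees
Minute hand position: 40 x 6 = 240 degrees
Difference: |170 - 240| = 70 degrees
The angle between the hands is 70 degrees

Final answer: 70 degrees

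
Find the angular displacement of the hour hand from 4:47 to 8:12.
The hour hand moves 0.5 degrees per minute.
Time elapsed: 8:12 - 4:47 = 205 minutes
Angular displacement: 205 x 0.5 = 102.5 degrees

Final answer: 102.5 degrees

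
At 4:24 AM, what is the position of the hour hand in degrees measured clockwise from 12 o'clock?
The hour hand moves 30 degrees per hour and 0.5 degrees per minute.
At 4:24: (4) x 30 + 24 x 0.5 = 120 + 12 = 132 degrees

Final answer: 132 degrees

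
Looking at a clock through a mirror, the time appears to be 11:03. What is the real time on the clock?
Reflection across the vertical (12-6) axis maps a hand at angle A degrees to (360 - A) degrees, which sends a reading of T minutes past 12:00 to (720 - T) minutes past 12:00.
Mirror reads 11:03 = 663 minutes past 12:00.
Actual time: (720 - 663) mod 720 = 57 minutes = 12:57.

Final answer: 12:57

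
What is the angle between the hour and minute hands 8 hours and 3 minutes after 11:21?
First find the time 8 hours and 3 minutes after 11:21.
Total minutes: 11 x 60 + 21 + 8 x 60 + 3 = 1164.
1164 mod 720 = 444 minutes = 7:24.
Now compute the angle at 7:24:
Hour hand: 7 x 30 + 24 x 0.5 = 222 degrees
Minute hand: 24 x 6 = 144 degrees
Difference: |222 - 144| = 78 degrees
The angle is 78 degrees

Final answer: 78 degrees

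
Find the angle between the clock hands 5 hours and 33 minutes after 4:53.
First find the time 5 hours and 33 minutes after 4:53.
Total minutes: 4 x 60 + 53 + 5 x 60 + 33 = 626.
626 mod 720 = 626 minutes = 10:26.
Now compute the angle at 10:26:
Hour hand: 10 x 30 + 26 x 0.5 = 313 degrees
Minute hand: 26 x 6 = 156 degrees
Difference: |313 - 156| = 157 degrees
The angle is 157 degrees

Final answer: 157 degrees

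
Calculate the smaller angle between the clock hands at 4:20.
Hour hand position: 4 x 30 + 20 x 0.5 = 130 degrees
Minute hand position: 20 x 6 = 120 degrees
Difference: |130 - 120| = 10 degrees
The angle between the hands is 10 degrees

Final answer: 10 degrees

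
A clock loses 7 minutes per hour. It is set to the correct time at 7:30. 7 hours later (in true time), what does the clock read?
For every 60 true minutes, the faulty clock advances 60 - 7 = 53 minutes.
True elapsed: 7 hours = 420 minutes.
Faulty clock advances: 420 x 53/60 = 371 minutes (drift: 49 minutes behind).
Shown time: 7:30 + 371 minutes = 1:41.

Final answer: 1:41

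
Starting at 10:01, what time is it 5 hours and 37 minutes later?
Starting time: 10:01
Adding 37 minutes to 1 minute: 1 + 37 = 38 minutes
Adding 5 hours: 10 + 5 = 15 - 12 = 3
Final time: 3:38

Final answer: 3:38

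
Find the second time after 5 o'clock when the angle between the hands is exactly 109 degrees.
At t minutes past 5:00, the hour hand is at 30 x 5 + 0.5t degrees and the minute hand is at 6t degrees.
The smaller angle between them is 109 degrees when |30H - 5.5t| = 109 or |30H - 5.5t| = 251.
With H = 5, solve 30 x 5 - 5.5t = +/- target for each target:
  t = (30 x 5 - 109) / 5.5 = 7.45
  t = (30 x 5 + 109) / 5.5 = 47.09
  t = (30 x 5 - 251) / 5.5 = -18.36 (outside (0, 60))
  t = (30 x 5 + 251) / 5.5 = 72.91 (outside (0, 60))
Valid solutions in (0, 60): {7.45, 47.09} minutes.
The second occurrence is t = 47.09 minutes.
The hands form a 109-degree angle at 47.09 minutes past 5:00.

Final answer: 47.09 minutes past 5:00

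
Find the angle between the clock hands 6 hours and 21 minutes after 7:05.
First find the time 6 hours and 21 minutes after 7:05.
Total minutes: 7 x 60 + 5 + 6 x 60 + 21 = 806.
806 mod 720 = 86 minutes = 1:26.
Now compute the angle at 1:26:
Hour hand: 1 x 30 + 26 x 0.5 = 43 degrees
Minute hand: 26 x 6 = 156 degrees
Difference: |43 - 156| = 113 degrees
The angle is 113 degrees

Final answer: 113 degrees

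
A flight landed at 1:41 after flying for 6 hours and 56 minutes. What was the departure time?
Starting time: 1:41 = 101 total minutes past 12:00
Subtracting: 6 hours and 56 minutes = 416 minutes
101 - 416 = -315 (negative, add 12 hours = 720) = 405 minutes
= 6 hours and 45 minutes past 12:00 = 6:45

Final answer: 6:45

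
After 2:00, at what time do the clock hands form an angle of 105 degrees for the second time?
At t minutes past 2:00, the hour hand is at 30 x 2 + 0.5t degrees and the minute hand is at 6t degrees.
The smaller angle between them is 105 degrees when |30H - 5.5t| = 105 or |30H - 5.5t| = 255.
With H = 2, solve 30 x 2 - 5.5t = +/- target for each target:
  t = (30 x 2 - 105) / 5.5 = -8.18 (outside (0, 60))
  t = (30 x 2 + 105) / 5.5 = 30
  t = (30 x 2 - 255) / 5.5 = -35.45 (outside (0, 60))
  t = (30 x 2 + 255) / 5.5 = 57.27
Valid solutions in (0, 60): {30, 57.27} minutes.
The second occurrence is t = 57.27 minutes.
The hands form a 105-degree angle at 57.27 minutes past 2:00.

Final answer: 57.27 minutes past 2:00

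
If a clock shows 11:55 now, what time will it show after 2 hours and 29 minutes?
Starting time: 11:55
Adding 29 minutes to 55 minutes: 55 + 29 = 84 minutes = 1 hour and 24 minutes
Adding 2 hours: 11 + 2 + 1 (carry) = 14 - 12 = 2
Final time: 2:24

Final answer: 2:24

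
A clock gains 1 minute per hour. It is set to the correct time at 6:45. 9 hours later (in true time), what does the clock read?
For every 60 true minutes, the faulty clock advances 60 + 1 = 61 minutes.
True elapsed: 9 hours = 540 minutes.
Faulty clock advances: 540 x 61/60 = 549 minutes (drift: 9 minutes ahead).
Shown time: 6:45 + 549 minutes = 3:54.

Final answer: 3:54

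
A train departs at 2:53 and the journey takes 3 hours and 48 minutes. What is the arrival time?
Starting time: 2:53
Adding 48 minutes to 53 minutes: 53 + 48 = 101 minutes = 1 hour and 41 minutes
Adding 3 hours: 2 + 3 + 1 (carry) = 6
Final time: 6:41

Final answer: 6:41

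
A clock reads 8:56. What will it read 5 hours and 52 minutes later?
Starting time: 8:56
Adding 52 minutes to 56 minutes: 56 + 52 = 108 minutes = 1 hour and 48 minutes
Adding 5 hours: 8 + 5 + 1 (carry) = 14 - 12 = 2
Final time: 2:48

Final answer: 2:48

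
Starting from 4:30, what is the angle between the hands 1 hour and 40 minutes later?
First find the time 1 hour and 40 minutes after 4:30.
Total minutes: 4 x 60 + 30 + 1 x 60 + 40 = 370.
370 mod 720 = 370 minutes = 6:10.
Now compute the angle at 6:10:
Hour hand: 6 x 30 + 10 x 0.5 = 185 degrees
Minute hand: 10 x 6 = 60 degrees
Difference: |185 - 60| = 125 degrees
The angle is 125 degrees

Final answer: 125 degrees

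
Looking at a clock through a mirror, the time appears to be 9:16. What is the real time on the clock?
Reflection across the vertical (12-6) axis maps a hand at angle A degrees to (360 - A) degrees, which sends a reading of T minutes past 12:00 to (720 - T) minutes past 12:00.
Mirror reads 9:16 = 556 minutes past 12:00.
Actual time: (720 - 556) mod 720 = 164 minutes = 2:44.

Final answer: 2:44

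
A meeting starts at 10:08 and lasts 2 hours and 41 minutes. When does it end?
Starting time: 10:08
Adding 41 minutes to 8 minutes: 8 + 41 = 49 minutes
Adding 2 hours: 10 + 2 = 12
Final time: 12:49

Final answer: 12:49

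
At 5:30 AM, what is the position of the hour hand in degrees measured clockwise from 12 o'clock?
The hour hand moves 30 degrees per hour and 0.5 degrees per minute.
At 5:30: (5) x 30 + 30 x 0.5 = 150 + 15 = 165 degrees

Final answer: 165 degrees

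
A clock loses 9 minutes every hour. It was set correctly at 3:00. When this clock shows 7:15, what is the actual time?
For every 60 true minutes, the faulty clock advances 51 minutes, so 1 faulty-clock minute corresponds to 60/51 true minutes.
From 3:00 to 7:15 on the faulty dial is 255 minutes.
True elapsed: 255 x 60/51 = 300 minutes = 5 hours.
True time: 3:00 + 5 hours = 8:00.

Final answer: 8:00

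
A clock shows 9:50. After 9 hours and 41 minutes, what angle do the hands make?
First find the time 9 hours and 41 minutes after 9:50.
Total minutes: 9 x 60 + 50 + 9 x 60 + 41 = 1171.
1171 mod 720 = 451 minutes = 7:31.
Now compute the angle at 7:31:
Hour hand: 7 x 30 + 31 x 0.5 = 225.5 degrees
Minute hand: 31 x 6 = 186 degrees
Difference: |225.5 - 186| = 39.5 degrees
The angle is 39.5 degrees

Final answer: 39.5 degrees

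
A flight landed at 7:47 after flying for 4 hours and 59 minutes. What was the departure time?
Starting time: 7:47 = 467 total minutes past 12:00
Subtracting: 4 hours and 59 minutes = 299 minutes
467 - 299 = 168 minutes
= 2 hours and 48 minutes past 12:00 = 2:48

Final answer: 2:48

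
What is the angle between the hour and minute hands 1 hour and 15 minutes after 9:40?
First find the time 1 hour and 15 minutes after 9:40.
Total minutes: 9 x 60 + 40 + 1 x 60 + 15 = 655.
655 mod 720 = 655 minutes = 10:55.
Now compute the angle at 10:55:
Hour hand: 10 x 30 + 55 x 0.5 = 327.5 degrees
Minute hand: 55 x 6 = 330 degrees
Difference: |327.5 - 330| = 2.5 degrees
The angle is 2.5 degrees

Final answer: 2.5 degrees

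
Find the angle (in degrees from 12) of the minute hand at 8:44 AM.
The minute hand moves 6 degrees per minute.
At 8:44: 44 x 6 = 264 degrees

Final answer: 264 degrees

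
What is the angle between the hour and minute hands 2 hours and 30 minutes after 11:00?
First find the time 2 hours and 30 minutes after 11:00.
Total minutes: 11 x 60 + 0 + 2 x 60 + 30 = 810.
810 mod 720 = 90 minutes = 1:30.
Now compute the angle at 1:30:
Hour hand: 1 x 30 + 30 x 0.5 = 45 degrees
Minute hand: 30 x 6 = 180 degrees
Difference: |45 - 180| = 135 degrees
The angle is 135 degrees

Final answer: 135 degrees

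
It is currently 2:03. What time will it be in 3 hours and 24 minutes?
Starting time: 2:03
Adding 24 minutes to 3 minutes: 3 + 24 = 27 minutes
Adding 3 hours: 2 + 3 = 5
Final time: 5:27

Final answer: 5:27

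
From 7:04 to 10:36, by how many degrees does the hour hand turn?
The hour hand moves 0.5 degrees per minute.
Time elapsed: 10:36 - 7:04 = 212 minutes
Angular displacement: 212 x 0.5 = 106 degrees

Final answer: 106 degrees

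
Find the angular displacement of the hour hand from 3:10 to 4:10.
The hour hand moves 0.5 degrees per minute.
Time elapsed: 4:10 - 3:10 = 60 minutes
Angular displacement: 60 x 0.5 = 30 degrees

Final answer: 30 degrees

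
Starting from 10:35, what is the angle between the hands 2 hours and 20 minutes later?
First find the time 2 hours and 20 minutes after 10:35.
Total minutes: 10 x 60 + 35 + 2 x 60 + 20 = 775.
775 mod 720 = 55 minutes = 12:55.
Now compute the angle at 12:55:
Hour hand: 0 x 30 + 55 x 0.5 = 27.5 degrees
Minute hand: 55 x 6 = 330 degrees
Difference: |27.5 - 330| = 302.5 degrees
Smaller angle: 360 - 302.5 = 57.5 degrees

Final answer: 57.5 degrees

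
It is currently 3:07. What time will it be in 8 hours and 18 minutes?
Starting time: 3:07
Adding 18 minutes to 7 minutes: 7 + 18 = 25 minutes
Adding 8 hours: 3 + 8 = 11
Final time: 11:25

Final answer: 11:25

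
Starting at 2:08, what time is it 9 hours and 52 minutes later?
Starting time: 2:08
Adding 52 minutes to 8 minutes: 8 + 52 = 60 minutes = 1 hour
Adding 9 hours: 2 + 9 + 1 (carry) = 12
Final time: 12:00

Final answer: 12:00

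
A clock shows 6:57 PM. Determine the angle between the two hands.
Hour hand position: 6 x 30 + 57 x 0.5 = 208.5 degrees
Minute hand position: 57 x 6 = 342 degrees
Difference: |208.5 - 342| = 133.5 degrees
The angle between the hands is 133.5 degrees

Final answer: 133.5 degrees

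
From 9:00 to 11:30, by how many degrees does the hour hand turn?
The hour hand moves 0.5 degrees per minute.
Time elapsed: 11:30 - 9:00 = 150 minutes
Angular displacement: 150 x 0.5 = 75 degrees

Final answer: 75 degrees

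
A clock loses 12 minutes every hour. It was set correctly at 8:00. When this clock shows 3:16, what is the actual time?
For every 60 true minutes, the faulty clock advances 48 minutes, so 1 faulty-clock minute corresponds to 60/48 true minutes.
From 8:00 to 3:16 on the faulty dial is 436 minutes.
True elapsed: 436 x 60/48 = 545 minutes = 9 hours and 5 minutes.
True time: 8:00 + 9 hours and 5 minutes = 5:05.

Final answer: 5:05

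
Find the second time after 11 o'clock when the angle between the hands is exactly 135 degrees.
At t minutes past 11:00, the hour hand is at 30 x 11 + 0.5t degrees and the minute hand is at 6t degrees.
The smaller angle between them is 135 degrees when |30H - 5.5t| = 135 or |30H - 5.5t| = 225.
With H = 11, solve 30 x 11 - 5.5t = +/- target for each target:
  t = (30 x 11 - 135) / 5.5 = 35.45
  t = (30 x 11 + 135) / 5.5 = 84.55 (outside (0, 60))
  t = (30 x 11 - 225) / 5.5 = 19.09
  t = (30 x 11 + 225) / 5.5 = 100.91 (outside (0, 60))
Valid solutions in (0, 60): {19.09, 35.45} minutes.
The second occurrence is t = 35.45 minutes.
The hands form a 135-degree angle at 35.45 minutes past 11:00.

Final answer: 35.45 minutes past 11:00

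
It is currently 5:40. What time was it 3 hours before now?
Starting time: 5:40 = 340 total minutes past 12:00
Subtracting: 3 hours = 180 minutes
340 - 180 = 160 minutes
= 2 hours and 40 minutes past 12:00 = 2:40

Final answer: 2:40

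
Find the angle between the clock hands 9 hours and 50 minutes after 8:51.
First find the time 9 hours and 50 minutes after 8:51.
Total minutes: 8 x 60 + 51 + 9 x 60 + 50 = 1121.
1121 mod 720 = 401 minutes = 6:41.
Now compute the angle at 6:41:
Hour hand: 6 x 30 + 41 x 0.5 = 200.5 degrees
Minute hand: 41 x 6 = 246 degrees
Difference: |200.5 - 246| = 45.5 degrees
The angle is 45.5 degrees

Final answer: 45.5 degrees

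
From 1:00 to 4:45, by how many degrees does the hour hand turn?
The hour hand moves 0.5 degrees per minute.
Time elapsed: 4:45 - 1:00 = 225 minutes
Angular displacement: 225 x 0.5 = 112.5 degrees

Final answer: 112.5 degrees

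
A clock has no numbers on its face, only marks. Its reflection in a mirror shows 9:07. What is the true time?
Reflection across the vertical (12-6) axis maps a hand at angle A degrees to (360 - A) degrees, which sends a reading of T minutes past 12:00 to (720 - T) minutes past 12:00.
Mirror reads 9:07 = 547 minutes past 12:00.
Actual time: (720 - 547) mod 720 = 173 minutes = 2:53.

Final answer: 2:53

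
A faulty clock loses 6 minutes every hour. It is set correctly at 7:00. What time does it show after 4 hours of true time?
For every 60 true minutes, the faulty clock advances 60 - 6 = 54 minutes.
True elapsed: 4 hours = 240 minutes.
Faulty clock advances: 240 x 54/60 = 216 minutes (drift: 24 minutes behind).
Shown time: 7:00 + 216 minutes = 10:36.

Final answer: 10:36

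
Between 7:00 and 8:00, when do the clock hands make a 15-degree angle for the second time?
At t minutes past 7:00, the hour hand is at 30 x 7 + 0.5t degrees and the minute hand is at 6t degrees.
The smaller angle between them is 15 degrees when |30H - 5.5t| = 15 or |30H - 5.5t| = 345.
With H = 7, solve 30 x 7 - 5.5t = +/- target for each target:
  t = (30 x 7 - 15) / 5.5 = 35.45
  t = (30 x 7 + 15) / 5.5 = 40.91
  t = (30 x 7 - 345) / 5.5 = -24.55 (outside (0, 60))
  t = (30 x 7 + 345) / 5.5 = 100.91 (outside (0, 60))
Valid solutions in (0, 60): {35.45, 40.91} minutes.
The second occurrence is t = 40.91 minutes.
The hands form a 15-degree angle at 40.91 minutes past 7:00.

Final answer: 40.91 minutes past 7:00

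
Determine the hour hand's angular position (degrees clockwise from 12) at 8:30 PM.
The hour hand moves 30 degrees per hour and 0.5 degrees per minute.
At 8:30: (8) x 30 + 30 x 0.5 = 240 + 15 = 255 degrees

Final answer: 255 degrees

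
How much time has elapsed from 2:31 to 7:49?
From 2:31 to 7:49:
(7 x 60 + 49) - (2 x 60 + 31) = 469 - 151 = 318 minutes
= 5 hours and 18 minutes

Final answer: 5 hours and 18 minutes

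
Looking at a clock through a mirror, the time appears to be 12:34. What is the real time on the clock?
Reflection across the vertical (12-6) axis maps a hand at angle A degrees to (360 - A) degrees, which sends a reading of T minutes past 12:00 to (720 - T) minutes past 12:00.
Mirror reads 12:34 = 34 minutes past 12:00.
Actual time: (720 - 34) mod 720 = 686 minutes = 11:26.

Final answer: 11:26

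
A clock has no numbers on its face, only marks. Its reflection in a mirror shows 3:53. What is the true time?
Reflection across the vertical (12-6) axis maps a hand at angle A degrees to (360 - A) degrees, which sends a reading of T minutes past 12:00 to (720 - T) minutes past 12:00.
Mirror reads 3:53 = 233 minutes past 12:00.
Actual time: (720 - 233) mod 720 = 487 minutes = 8:07.

Final answer: 8:07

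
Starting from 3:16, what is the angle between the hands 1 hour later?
First find the time 1 hour after 3:16.
Total minutes: 3 x 60 + 16 + 1 x 60 + 0 = 256.
256 mod 720 = 256 minutes = 4:16.
Now compute the angle at 4:16:
Hour hand: 4 x 30 + 16 x 0.5 = 128 degrees
Minute hand: 16 x 6 = 96 degrees
Difference: |128 - 96| = 32 degrees
The angle is 32 degrees

Final answer: 32 degrees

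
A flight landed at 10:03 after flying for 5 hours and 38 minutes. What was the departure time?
Starting time: 10:03 = 603 total minutes past 12:00
Subtracting: 5 hours and 38 minutes = 338 minutes
603 - 338 = 265 minutes
= 4 hours and 25 minutes past 12:00 = 4:25

Final answer: 4:25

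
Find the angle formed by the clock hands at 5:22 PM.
Hour hand position: 5 x 30 + 22 x 0.5 = 161 degrees
Minute hand position: 22 x 6 = 132 degrees
Difference: |161 - 132| = 29 degrees
The angle between the hands is 29 degrees

Final answer: 29 degrees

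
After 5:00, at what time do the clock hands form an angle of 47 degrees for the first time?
At t minutes past 5:00, the hour hand is at 30 x 5 + 0.5t degrees and the minute hand is at 6t degrees.
The smaller angle between them is 47 degrees when |30H - 5.5t| = 47 or |30H - 5.5t| = 313.
With H = 5, solve 30 x 5 - 5.5t = +/- target for each target:
  t = (30 x 5 - 47) / 5.5 = 18.73
  t = (30 x 5 + 47) / 5.5 = 35.82
  t = (30 x 5 - 313) / 5.5 = -29.64 (outside (0, 60))
  t = (30 x 5 + 313) / 5.5 = 84.18 (outside (0, 60))
Valid solutions in (0, 60): {18.73, 35.82} minutes.
The first occurrence is t = 18.73 minutes.
The hands form a 47-degree angle at 18.73 minutes past 5:00.

Final answer: 18.73 minutes past 5:00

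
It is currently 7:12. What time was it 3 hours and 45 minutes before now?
Starting time: 7:12 = 432 total minutes past 12:00
Subtracting: 3 hours and 45 minutes = 225 minutes
432 - 225 = 207 minutes
= 3 hours and 27 minutes past 12:00 = 3:27

Final answer: 3:27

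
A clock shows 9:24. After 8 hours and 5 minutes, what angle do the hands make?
First find the time 8 hours and 5 minutes after 9:24.
Total minutes: 9 x 60 + 24 + 8 x 60 + 5 = 1049.
1049 mod 720 = 329 minutes = 5:29.
Now compute the angle at 5:29:
Hour hand: 5 x 30 + 29 x 0.5 = 164.5 degrees
Minute hand: 29 x 6 = 174 degrees
Difference: |164.5 - 174| = 9.5 degrees
The angle is 9.5 degrees

Final answer: 9.5 degrees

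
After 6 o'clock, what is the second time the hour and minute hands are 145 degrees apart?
At t minutes past 6:00, the hour hand is at 30 x 6 + 0.5t degrees and the minute hand is at 6t degrees.
The smaller angle between them is 145 degrees when |30H - 5.5t| = 145 or |30H - 5.5t| = 215.
With H = 6, solve 30 x 6 - 5.5t = +/- target for each target:
  t = (30 x 6 - 145) / 5.5 = 6.36
  t = (30 x 6 + 145) / 5.5 = 59.09
  t = (30 x 6 - 215) / 5.5 = -6.36 (outside (0, 60))
  t = (30 x 6 + 215) / 5.5 = 71.82 (outside (0, 60))
Valid solutions in (0, 60): {6.36, 59.09} minutes.
The second occurrence is t = 59.09 minutes.
The hands form a 145-degree angle at 59.09 minutes past 6:00.

Final answer: 59.09 minutes past 6:00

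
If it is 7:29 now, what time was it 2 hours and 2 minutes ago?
Starting time: 7:29 = 449 total minutes past 12:00
Subtracting: 2 hours and 2 minutes = 122 minutes
449 - 122 = 327 minutes
= 5 hours and 27 minutes past 12:00 = 5:27

Final answer: 5:27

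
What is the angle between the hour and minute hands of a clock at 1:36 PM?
Hour hand position: 1 x 30 + 36 x 0.5 = 48 degrees
Minute hand position: 36 x 6 = 216 degrees
Difference: |48 - 216| = 168 degrees
The angle between the hands is 168 degrees

Final answer: 168 degrees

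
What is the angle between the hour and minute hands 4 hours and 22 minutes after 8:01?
First find the time 4 hours and 22 minutes after 8:01.
Total minutes: 8 x 60 + 1 + 4 x 60 + 22 = 743.
743 mod 720 = 23 minutes = 12:23.
Now compute the angle at 12:23:
Hour hand: 0 x 30 + 23 x 0.5 = 11.5 degrees
Minute hand: 23 x 6 = 138 degrees
Difference: |11.5 - 138| = 126.5 degrees
The angle is 126.5 degrees

Final answer: 126.5 degrees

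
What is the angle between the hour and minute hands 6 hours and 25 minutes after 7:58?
First find the time 6 hours and 25 minutes after 7:58.
Total minutes: 7 x 60 + 58 + 6 x 60 + 25 = 863.
863 mod 720 = 143 minutes = 2:23.
Now compute the angle at 2:23:
Hour hand: 2 x 30 + 23 x 0.5 = 71.5 degrees
Minute hand: 23 x 6 = 138 degrees
Difference: |71.5 - 138| = 66.5 degrees
The angle is 66.5 degrees

Final answer: 66.5 degrees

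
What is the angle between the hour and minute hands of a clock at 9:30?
Hour hand position: 9 x 30 + 30 x 0.5 = 285 degrees
Minute hand position: 30 x 6 = 180 degrees
Difference: |285 - 180| = 105 degrees
The angle between the hands is 105 degrees

Final answer: 105 degrees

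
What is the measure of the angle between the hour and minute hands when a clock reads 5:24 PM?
Hour hand position: 5 x 30 + 24 x 0.5 = 162 degrees
Minute hand position: 24 x 6 = 144 degrees
Difference: |162 - 144| = 18 degrees
The angle between the hands is 18 degrees

Final answer: 18 degrees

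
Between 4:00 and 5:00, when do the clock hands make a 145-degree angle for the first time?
At t minutes past 4:00, the hour hand is at 30 x 4 + 0.5t degrees and the minute hand is at 6t degrees.
The smaller angle between them is 145 degrees when |30H - 5.5t| = 145 or |30H - 5.5t| = 215.
With H = 4, solve 30 x 4 - 5.5t = +/- target for each target:
  t = (30 x 4 - 145) / 5.5 = -4.55 (outside (0, 60))
  t = (30 x 4 + 145) / 5.5 = 48.18
  t = (30 x 4 - 215) / 5.5 = -17.27 (outside (0, 60))
  t = (30 x 4 + 215) / 5.5 = 60.91 (outside (0, 60))
Valid solutions in (0, 60): {48.18} minutes.
The first occurrence is t = 48.18 minutes.
The hands form a 145-degree angle at 48.18 minutes past 4:00.

Final answer: 48.18 minutes past 4:00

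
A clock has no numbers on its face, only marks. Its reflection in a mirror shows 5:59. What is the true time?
Reflection across the vertical (12-6) axis maps a hand at angle A degrees to (360 - A) degrees, which sends a reading of T minutes past 12:00 to (720 - T) minutes past 12:00.
Mirror reads 5:59 = 359 minutes past 12:00.
Actual time: (720 - 359) mod 720 = 361 minutes = 6:01.

Final answer: 6:01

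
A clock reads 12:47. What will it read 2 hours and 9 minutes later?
Starting time: 12:47
Adding 9 minutes to 47 minutes: 47 + 9 = 56 minutes
Adding 2 hours: 12 + 2 = 14 - 12 = 2
Final time: 2:56

Final answer: 2:56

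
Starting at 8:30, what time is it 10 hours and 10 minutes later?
Starting time: 8:30
Adding 10 minutes to 30 minutes: 30 + 10 = 40 minutes
Adding 10 hours: 8 + 10 = 18 - 12 = 6
Final time: 6:40

Final answer: 6:40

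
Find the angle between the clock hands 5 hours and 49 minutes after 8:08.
First find the time 5 hours and 49 minutes after 8:08.
Total minutes: 8 x 60 + 8 + 5 x 60 + 49 = 837.
837 mod 720 = 117 minutes = 1:57.
Now compute the angle at 1:57:
Hour hand: 1 x 30 + 57 x 0.5 = 58.5 degrees
Minute hand: 57 x 6 = 342 degrees
Difference: |58.5 - 342| = 283.5 degrees
Smaller angle: 360 - 283.5 = 76.5 degrees

Final answer: 76.5 degrees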